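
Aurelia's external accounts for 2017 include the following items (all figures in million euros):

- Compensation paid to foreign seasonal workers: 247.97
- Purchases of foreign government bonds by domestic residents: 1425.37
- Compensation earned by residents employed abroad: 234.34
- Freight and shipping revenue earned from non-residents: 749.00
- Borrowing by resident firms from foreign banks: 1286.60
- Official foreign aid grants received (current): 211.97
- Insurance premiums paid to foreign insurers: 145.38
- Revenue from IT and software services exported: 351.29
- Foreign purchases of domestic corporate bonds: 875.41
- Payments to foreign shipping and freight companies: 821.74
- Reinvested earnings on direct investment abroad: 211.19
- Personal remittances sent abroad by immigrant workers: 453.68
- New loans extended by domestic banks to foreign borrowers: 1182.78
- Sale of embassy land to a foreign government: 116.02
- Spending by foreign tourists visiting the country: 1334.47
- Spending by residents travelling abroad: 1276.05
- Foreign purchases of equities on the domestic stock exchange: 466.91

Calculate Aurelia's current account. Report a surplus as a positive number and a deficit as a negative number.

Services: 749.00 - 821.74 - 1276.05 + 351.29 + 1334.47 - 145.38 = 191.59
Primary income: 211.19 - 247.97 + 234.34 = 197.56
Secondary income: -453.68 + 211.97 = -241.71
Current account = 191.59 + 197.56 + (-241.71) = 147.44
(Excluded from the current account — financial account: purchases of foreign government bonds by domestic residents 1425.37, borrowing by resident firms from foreign banks 1286.60, foreign purchases of domestic corporate bonds 875.41, new loans extended by domestic banks to foreign borrowers 1182.78, foreign purchases of equities on the domestic stock exchange 466.91; capital account: sale of embassy land to a foreign government 116.02.)

147.44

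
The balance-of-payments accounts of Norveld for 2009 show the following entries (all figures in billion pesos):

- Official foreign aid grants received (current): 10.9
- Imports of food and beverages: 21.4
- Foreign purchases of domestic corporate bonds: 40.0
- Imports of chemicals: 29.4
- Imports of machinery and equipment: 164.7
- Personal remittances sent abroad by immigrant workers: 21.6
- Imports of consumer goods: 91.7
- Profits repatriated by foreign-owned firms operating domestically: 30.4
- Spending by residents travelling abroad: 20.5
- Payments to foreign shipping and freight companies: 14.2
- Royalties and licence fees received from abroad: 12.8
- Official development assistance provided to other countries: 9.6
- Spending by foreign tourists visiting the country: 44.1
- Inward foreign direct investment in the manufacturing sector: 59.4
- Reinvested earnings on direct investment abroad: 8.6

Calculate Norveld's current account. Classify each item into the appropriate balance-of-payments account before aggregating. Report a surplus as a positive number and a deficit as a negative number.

-327.1

Goods: -21.4 - 91.7 - 29.4 - 164.7 = -307.2
Services: 44.1 + 12.8 - 20.5 - 14.2 = 22.2
Primary income: 8.6 - 30.4 = -21.8
Secondary income: -9.6 - 21.6 + 10.9 = -20.3
Current account = (-307.2) + 22.2 + (-21.8) + (-20.3) = -327.1
(Excluded from the current account — financial account: foreign purchases of domestic corporate bonds 40.0, inward foreign direct investment in the manufacturing sector 59.4.)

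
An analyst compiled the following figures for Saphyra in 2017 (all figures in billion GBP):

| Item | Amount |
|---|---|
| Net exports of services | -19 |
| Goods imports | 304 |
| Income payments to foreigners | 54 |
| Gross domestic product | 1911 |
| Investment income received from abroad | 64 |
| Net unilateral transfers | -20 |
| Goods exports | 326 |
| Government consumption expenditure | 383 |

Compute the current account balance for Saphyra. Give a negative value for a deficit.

-7

Goods balance = 326 - 304 = 22
Services balance = -19
Trade balance (goods + services) = 22 + (-19) = 3
Net primary income = 64 - 54 = 10
Net secondary income = -20
Current account = 3 + 10 + (-20) = -7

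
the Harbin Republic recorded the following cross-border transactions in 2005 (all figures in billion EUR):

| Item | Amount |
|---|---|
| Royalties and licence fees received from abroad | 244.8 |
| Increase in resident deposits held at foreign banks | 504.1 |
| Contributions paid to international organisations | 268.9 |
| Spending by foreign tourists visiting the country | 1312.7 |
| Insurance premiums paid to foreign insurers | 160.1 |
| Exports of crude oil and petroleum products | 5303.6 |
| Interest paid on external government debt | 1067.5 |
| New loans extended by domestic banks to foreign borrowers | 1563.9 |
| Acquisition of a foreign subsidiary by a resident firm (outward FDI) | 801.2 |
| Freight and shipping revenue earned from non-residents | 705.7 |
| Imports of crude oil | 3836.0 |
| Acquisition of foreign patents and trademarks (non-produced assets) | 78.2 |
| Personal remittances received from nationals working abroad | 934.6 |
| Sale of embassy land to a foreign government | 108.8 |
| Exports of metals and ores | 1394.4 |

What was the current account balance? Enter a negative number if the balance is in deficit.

4563.3

Goods: 1394.4 + 5303.6 - 3836.0 = 2862.0
Services: 1312.7 + 244.8 - 160.1 + 705.7 = 2103.1
Primary income: -1067.5
Secondary income: 934.6 - 268.9 = 665.7
Current account = 2862.0 + 2103.1 + (-1067.5) + 665.7 = 4563.3
(Excluded from the current account — financial account: increase in resident deposits held at foreign banks 504.1, new loans extended by domestic banks to foreign borrowers 1563.9, acquisition of a foreign subsidiary by a resident firm (outward FDI) 801.2; capital account: acquisition of foreign patents and trademarks (non-produced assets) 78.2, sale of embassy land to a foreign government 108.8.)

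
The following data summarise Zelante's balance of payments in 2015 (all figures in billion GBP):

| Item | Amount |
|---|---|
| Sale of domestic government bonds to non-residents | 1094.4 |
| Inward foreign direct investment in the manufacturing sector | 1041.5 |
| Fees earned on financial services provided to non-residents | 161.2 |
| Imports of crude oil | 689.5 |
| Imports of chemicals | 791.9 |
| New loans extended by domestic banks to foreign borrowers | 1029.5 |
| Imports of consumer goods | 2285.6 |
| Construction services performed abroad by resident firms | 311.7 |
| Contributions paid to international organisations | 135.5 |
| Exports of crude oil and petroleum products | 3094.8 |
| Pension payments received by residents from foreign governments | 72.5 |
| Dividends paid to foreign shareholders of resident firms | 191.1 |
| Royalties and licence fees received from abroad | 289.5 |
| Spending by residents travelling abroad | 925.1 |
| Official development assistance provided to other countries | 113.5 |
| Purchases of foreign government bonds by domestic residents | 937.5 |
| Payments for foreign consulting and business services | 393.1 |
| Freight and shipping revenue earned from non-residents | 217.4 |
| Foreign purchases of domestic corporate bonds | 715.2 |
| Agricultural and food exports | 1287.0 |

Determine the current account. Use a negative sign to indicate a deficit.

Goods: -2285.6 - 791.9 - 689.5 + 1287.0 + 3094.8 = 614.8
Services: 217.4 - 393.1 - 925.1 + 311.7 + 289.5 + 161.2 = -338.4
Primary income: -191.1
Secondary income: -113.5 + 72.5 - 135.5 = -176.5
Current account = 614.8 + (-338.4) + (-191.1) + (-176.5) = -91.2
(Excluded from the current account — financial account: sale of domestic government bonds to non-residents 1094.4, inward foreign direct investment in the manufacturing sector 1041.5, new loans extended by domestic banks to foreign borrowers 1029.5, purchases of foreign government bonds by domestic residents 937.5, foreign purchases of domestic corporate bonds 715.2.)

-91.2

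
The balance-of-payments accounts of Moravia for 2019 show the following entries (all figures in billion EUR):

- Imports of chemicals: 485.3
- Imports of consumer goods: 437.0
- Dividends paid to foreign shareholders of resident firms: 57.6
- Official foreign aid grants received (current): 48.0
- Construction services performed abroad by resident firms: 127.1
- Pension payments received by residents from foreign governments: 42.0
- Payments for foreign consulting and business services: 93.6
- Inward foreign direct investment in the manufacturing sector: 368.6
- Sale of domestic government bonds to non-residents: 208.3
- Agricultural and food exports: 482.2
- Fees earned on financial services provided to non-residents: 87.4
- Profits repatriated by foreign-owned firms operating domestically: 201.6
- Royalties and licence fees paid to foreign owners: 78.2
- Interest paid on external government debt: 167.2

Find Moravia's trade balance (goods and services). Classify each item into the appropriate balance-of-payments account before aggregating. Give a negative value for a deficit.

Goods: -437.0 + 482.2 - 485.3 = -440.1
Services: -93.6 + 87.4 + 127.1 - 78.2 = 42.7
Trade balance = -440.1 + 42.7 = -397.4
(Excluded from the trade balance — primary income: dividends paid to foreign shareholders of resident firms 57.6, profits repatriated by foreign-owned firms operating domestically 201.6, interest paid on external government debt 167.2; secondary income: official foreign aid grants received (current) 48.0, pension payments received by residents from foreign governments 42.0; financial account: inward foreign direct investment in the manufacturing sector 368.6, sale of domestic government bonds to non-residents 208.3.)

-397.4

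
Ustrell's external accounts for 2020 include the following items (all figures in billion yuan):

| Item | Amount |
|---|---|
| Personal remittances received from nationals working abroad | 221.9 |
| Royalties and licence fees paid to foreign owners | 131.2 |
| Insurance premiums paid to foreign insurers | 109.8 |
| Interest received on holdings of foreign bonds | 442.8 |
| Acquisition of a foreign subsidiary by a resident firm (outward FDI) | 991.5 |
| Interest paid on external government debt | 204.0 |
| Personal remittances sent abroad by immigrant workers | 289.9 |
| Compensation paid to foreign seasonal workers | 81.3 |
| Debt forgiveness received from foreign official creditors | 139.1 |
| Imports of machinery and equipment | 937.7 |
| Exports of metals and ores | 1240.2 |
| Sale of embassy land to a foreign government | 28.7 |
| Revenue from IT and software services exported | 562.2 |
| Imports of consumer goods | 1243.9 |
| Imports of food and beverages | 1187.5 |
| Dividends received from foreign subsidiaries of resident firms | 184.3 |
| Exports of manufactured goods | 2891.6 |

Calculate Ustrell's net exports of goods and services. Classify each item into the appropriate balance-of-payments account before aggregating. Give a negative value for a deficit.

1083.9

Goods: -1243.9 + 1240.2 - 937.7 + 2891.6 - 1187.5 = 762.7
Services: 562.2 - 131.2 - 109.8 = 321.2
Trade balance = 762.7 + 321.2 = 1083.9
(Excluded from the trade balance — secondary income: personal remittances received from nationals working abroad 221.9, personal remittances sent abroad by immigrant workers 289.9; primary income: interest received on holdings of foreign bonds 442.8, interest paid on external government debt 204.0, compensation paid to foreign seasonal workers 81.3, dividends received from foreign subsidiaries of resident firms 184.3; financial account: acquisition of a foreign subsidiary by a resident firm (outward FDI) 991.5; capital account: debt forgiveness received from foreign official creditors 139.1, sale of embassy land to a foreign government 28.7.)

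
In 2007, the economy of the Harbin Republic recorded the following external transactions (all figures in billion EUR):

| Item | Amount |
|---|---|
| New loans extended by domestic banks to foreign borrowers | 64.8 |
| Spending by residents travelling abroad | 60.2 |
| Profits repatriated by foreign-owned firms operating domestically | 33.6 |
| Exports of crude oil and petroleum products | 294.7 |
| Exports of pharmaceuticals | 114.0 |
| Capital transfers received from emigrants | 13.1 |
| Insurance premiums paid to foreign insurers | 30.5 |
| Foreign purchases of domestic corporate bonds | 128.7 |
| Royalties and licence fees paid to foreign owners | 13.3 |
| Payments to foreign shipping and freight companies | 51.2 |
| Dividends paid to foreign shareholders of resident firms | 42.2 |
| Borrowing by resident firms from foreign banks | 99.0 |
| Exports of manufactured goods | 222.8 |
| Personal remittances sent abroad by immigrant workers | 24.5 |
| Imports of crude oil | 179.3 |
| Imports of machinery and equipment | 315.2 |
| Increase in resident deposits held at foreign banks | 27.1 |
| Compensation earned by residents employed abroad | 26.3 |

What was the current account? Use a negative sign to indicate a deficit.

-92.2

Goods: 222.8 - 179.3 - 315.2 + 294.7 + 114.0 = 137.0
Services: -13.3 - 30.5 - 51.2 - 60.2 = -155.2
Primary income: 26.3 - 33.6 - 42.2 = -49.5
Secondary income: -24.5
Current account = 137.0 + (-155.2) + (-49.5) + (-24.5) = -92.2
(Excluded from the current account — financial account: new loans extended by domestic banks to foreign borrowers 64.8, foreign purchases of domestic corporate bonds 128.7, borrowing by resident firms from foreign banks 99.0, increase in resident deposits held at foreign banks 27.1; capital account: capital transfers received from emigrants 13.1.)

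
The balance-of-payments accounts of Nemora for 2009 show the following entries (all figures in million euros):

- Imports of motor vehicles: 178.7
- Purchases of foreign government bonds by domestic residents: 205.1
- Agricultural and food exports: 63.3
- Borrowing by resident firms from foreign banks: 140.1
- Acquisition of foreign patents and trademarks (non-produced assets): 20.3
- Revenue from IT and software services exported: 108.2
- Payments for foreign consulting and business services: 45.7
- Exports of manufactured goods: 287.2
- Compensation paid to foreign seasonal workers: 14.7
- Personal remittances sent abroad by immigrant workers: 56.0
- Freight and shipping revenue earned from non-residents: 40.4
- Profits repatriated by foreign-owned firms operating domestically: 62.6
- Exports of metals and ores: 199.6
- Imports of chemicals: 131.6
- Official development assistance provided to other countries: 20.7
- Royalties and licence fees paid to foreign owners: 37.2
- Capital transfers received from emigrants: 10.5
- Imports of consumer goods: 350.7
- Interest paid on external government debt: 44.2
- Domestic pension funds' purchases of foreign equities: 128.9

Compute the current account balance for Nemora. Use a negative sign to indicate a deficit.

Goods: -350.7 + 63.3 - 178.7 - 131.6 + 287.2 + 199.6 = -110.9
Services: -37.2 - 45.7 + 108.2 + 40.4 = 65.7
Primary income: -44.2 - 62.6 - 14.7 = -121.5
Secondary income: -20.7 - 56.0 = -76.7
Current account = (-110.9) + 65.7 + (-121.5) + (-76.7) = -243.4
(Excluded from the current account — financial account: purchases of foreign government bonds by domestic residents 205.1, borrowing by resident firms from foreign banks 140.1, domestic pension funds' purchases of foreign equities 128.9; capital account: acquisition of foreign patents and trademarks (non-produced assets) 20.3, capital transfers received from emigrants 10.5.)

-243.4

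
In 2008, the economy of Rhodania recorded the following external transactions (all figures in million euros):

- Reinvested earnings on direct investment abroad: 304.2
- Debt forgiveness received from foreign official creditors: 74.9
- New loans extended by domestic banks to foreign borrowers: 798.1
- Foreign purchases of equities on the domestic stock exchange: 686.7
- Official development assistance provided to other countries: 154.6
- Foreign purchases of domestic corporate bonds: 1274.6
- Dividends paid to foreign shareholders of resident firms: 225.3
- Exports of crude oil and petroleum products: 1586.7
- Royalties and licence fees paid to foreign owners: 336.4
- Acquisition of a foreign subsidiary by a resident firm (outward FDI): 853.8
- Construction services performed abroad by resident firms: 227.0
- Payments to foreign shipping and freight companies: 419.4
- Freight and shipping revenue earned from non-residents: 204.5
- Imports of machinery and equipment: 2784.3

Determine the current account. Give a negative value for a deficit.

Goods: -2784.3 + 1586.7 = -1197.6
Services: -419.4 + 204.5 + 227.0 - 336.4 = -324.3
Primary income: -225.3 + 304.2 = 78.9
Secondary income: -154.6
Current account = (-1197.6) + (-324.3) + 78.9 + (-154.6) = -1597.6
(Excluded from the current account — capital account: debt forgiveness received from foreign official creditors 74.9; financial account: new loans extended by domestic banks to foreign borrowers 798.1, foreign purchases of equities on the domestic stock exchange 686.7, foreign purchases of domestic corporate bonds 1274.6, acquisition of a foreign subsidiary by a resident firm (outward FDI) 853.8.)

-1597.6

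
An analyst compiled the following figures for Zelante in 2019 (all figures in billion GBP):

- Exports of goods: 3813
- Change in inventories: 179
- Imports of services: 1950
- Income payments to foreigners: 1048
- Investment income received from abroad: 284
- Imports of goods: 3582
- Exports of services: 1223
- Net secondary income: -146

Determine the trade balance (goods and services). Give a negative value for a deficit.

Goods balance = 3813 - 3582 = 231
Services balance = 1223 - 1950 = -727
Trade balance (goods + services) = 231 + (-727) = -496

-496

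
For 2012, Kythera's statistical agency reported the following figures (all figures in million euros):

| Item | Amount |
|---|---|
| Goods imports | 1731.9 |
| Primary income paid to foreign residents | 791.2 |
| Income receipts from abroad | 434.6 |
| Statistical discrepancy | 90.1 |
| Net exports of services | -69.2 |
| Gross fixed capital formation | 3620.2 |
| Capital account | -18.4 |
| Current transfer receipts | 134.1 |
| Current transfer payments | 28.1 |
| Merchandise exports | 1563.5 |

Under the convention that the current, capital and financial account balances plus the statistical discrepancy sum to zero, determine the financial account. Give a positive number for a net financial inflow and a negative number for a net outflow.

Goods balance = 1563.5 - 1731.9 = -168.4
Services balance = -69.2
Trade balance (goods + services) = -168.4 + (-69.2) = -237.6
Net primary income = 434.6 - 791.2 = -356.6
Net secondary income = 134.1 - 28.1 = 106.0
Current account = -237.6 + (-356.6) + 106.0 = -488.2
Financial account = -(-488.2 + (-18.4) + 90.1) = 416.5

416.5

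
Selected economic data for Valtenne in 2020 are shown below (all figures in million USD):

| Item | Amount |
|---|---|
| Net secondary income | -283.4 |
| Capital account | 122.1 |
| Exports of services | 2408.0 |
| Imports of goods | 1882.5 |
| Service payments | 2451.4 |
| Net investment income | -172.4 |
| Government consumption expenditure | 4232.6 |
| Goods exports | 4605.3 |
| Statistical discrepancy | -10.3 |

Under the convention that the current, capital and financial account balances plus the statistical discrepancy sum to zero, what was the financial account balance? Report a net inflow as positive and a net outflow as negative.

-2335.4

Goods balance = 4605.3 - 1882.5 = 2722.8
Services balance = 2408.0 - 2451.4 = -43.4
Trade balance (goods + services) = 2722.8 + (-43.4) = 2679.4
Net primary income = -172.4
Net secondary income = -283.4
Current account = 2679.4 + (-172.4) + (-283.4) = 2223.6
Financial account = -(2223.6 + 122.1 + (-10.3)) = -2335.4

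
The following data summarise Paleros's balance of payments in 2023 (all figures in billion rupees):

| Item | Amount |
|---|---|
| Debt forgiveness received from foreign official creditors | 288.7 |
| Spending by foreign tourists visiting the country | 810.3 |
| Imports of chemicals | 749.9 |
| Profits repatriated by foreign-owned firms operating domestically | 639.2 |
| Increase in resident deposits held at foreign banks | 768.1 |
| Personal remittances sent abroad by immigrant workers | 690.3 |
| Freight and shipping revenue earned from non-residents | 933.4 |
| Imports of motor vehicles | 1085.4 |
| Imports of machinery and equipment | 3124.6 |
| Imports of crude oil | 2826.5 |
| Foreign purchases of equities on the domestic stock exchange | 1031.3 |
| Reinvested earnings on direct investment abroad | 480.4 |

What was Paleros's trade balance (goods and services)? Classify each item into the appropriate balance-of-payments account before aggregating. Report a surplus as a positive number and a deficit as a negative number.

Goods: -749.9 - 3124.6 - 1085.4 - 2826.5 = -7786.4
Services: 933.4 + 810.3 = 1743.7
Trade balance = -7786.4 + 1743.7 = -6042.7
(Excluded from the trade balance — capital account: debt forgiveness received from foreign official creditors 288.7; primary income: profits repatriated by foreign-owned firms operating domestically 639.2, reinvested earnings on direct investment abroad 480.4; financial account: increase in resident deposits held at foreign banks 768.1, foreign purchases of equities on the domestic stock exchange 1031.3; secondary income: personal remittances sent abroad by immigrant workers 690.3.)

-6042.7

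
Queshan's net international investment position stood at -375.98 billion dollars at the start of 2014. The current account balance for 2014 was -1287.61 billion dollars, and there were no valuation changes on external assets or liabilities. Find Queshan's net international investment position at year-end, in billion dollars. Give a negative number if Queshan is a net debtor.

-1663.59

With no valuation effects, change in NIIP = current account = -1287.61
End-of-year NIIP = -375.98 + (-1287.61) = -1663.59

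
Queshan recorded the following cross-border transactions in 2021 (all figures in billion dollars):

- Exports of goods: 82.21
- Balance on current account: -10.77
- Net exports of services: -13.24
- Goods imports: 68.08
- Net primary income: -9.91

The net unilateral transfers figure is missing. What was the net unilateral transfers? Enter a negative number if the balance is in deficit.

-1.75

Current account = goods balance + services balance + net primary income + net secondary income
Sum of the known components = -9.02
Net unilateral transfers = CA - (known components) = -10.77 - (-9.02) = -1.75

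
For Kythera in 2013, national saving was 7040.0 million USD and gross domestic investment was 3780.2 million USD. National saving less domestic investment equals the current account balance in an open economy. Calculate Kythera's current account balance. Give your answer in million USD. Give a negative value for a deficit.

3259.8

S - I = CA (net lending to the rest of the world).
CA = S - I = 7040.0 - 3780.2 = 3259.8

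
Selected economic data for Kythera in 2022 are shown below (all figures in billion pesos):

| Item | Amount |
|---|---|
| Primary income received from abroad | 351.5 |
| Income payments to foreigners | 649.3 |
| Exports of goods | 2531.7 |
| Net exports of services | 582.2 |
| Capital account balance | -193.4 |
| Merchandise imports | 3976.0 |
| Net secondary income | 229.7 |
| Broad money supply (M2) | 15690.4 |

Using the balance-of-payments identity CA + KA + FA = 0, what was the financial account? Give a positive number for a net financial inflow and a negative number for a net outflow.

Goods balance = 2531.7 - 3976.0 = -1444.3
Services balance = 582.2
Trade balance (goods + services) = -1444.3 + 582.2 = -862.1
Net primary income = 351.5 - 649.3 = -297.8
Net secondary income = 229.7
Current account = -862.1 + (-297.8) + 229.7 = -930.2
Financial account = -(-930.2 + (-193.4)) = 1123.6

1123.6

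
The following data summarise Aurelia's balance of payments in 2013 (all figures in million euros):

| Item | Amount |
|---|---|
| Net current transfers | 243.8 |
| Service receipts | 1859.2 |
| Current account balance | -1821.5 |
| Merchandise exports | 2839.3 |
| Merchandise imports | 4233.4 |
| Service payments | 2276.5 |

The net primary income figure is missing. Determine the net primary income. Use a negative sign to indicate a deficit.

-253.9

Current account = goods balance + services balance + net primary income + net secondary income
Sum of the known components = -1567.6
Net primary income = CA - (known components) = -1821.5 - (-1567.6) = -253.9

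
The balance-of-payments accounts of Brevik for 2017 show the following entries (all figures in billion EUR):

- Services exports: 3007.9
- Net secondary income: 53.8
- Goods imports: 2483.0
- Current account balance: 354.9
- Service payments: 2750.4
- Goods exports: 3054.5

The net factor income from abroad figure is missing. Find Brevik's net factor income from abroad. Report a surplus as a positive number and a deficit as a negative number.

Current account = goods balance + services balance + net primary income + net secondary income
Sum of the known components = 882.8
Net factor income from abroad = CA - (known components) = 354.9 - 882.8 = -527.9

-527.9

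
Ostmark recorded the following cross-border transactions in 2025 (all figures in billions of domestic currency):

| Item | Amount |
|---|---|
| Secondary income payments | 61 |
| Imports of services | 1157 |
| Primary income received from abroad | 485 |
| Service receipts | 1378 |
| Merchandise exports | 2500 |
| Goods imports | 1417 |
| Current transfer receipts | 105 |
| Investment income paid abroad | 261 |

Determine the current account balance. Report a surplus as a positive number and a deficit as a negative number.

Goods balance = 2500 - 1417 = 1083
Services balance = 1378 - 1157 = 221
Trade balance (goods + services) = 1083 + 221 = 1304
Net primary income = 485 - 261 = 224
Net secondary income = 105 - 61 = 44
Current account = 1304 + 224 + 44 = 1572

1572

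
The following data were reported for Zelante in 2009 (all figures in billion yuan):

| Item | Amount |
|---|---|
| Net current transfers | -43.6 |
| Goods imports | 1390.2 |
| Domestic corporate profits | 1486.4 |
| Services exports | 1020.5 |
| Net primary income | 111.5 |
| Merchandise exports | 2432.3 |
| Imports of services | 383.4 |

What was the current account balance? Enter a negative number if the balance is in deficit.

Goods balance = 2432.3 - 1390.2 = 1042.1
Services balance = 1020.5 - 383.4 = 637.1
Trade balance (goods + services) = 1042.1 + 637.1 = 1679.2
Net primary income = 111.5
Net secondary income = -43.6
Current account = 1679.2 + 111.5 + (-43.6) = 1747.1

1747.1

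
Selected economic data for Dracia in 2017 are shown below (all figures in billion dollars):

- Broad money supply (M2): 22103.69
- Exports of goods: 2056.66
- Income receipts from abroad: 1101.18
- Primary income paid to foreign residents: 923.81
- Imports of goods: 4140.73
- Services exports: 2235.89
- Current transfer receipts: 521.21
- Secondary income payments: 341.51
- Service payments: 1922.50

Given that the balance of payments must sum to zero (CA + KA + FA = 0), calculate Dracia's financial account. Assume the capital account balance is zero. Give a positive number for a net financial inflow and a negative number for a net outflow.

1413.61

Goods balance = 2056.66 - 4140.73 = -2084.07
Services balance = 2235.89 - 1922.50 = 313.39
Trade balance (goods + services) = -2084.07 + 313.39 = -1770.68
Net primary income = 1101.18 - 923.81 = 177.37
Net secondary income = 521.21 - 341.51 = 179.70
Current account = -1770.68 + 177.37 + 179.70 = -1413.61
Financial account = -(-1413.61) = 1413.61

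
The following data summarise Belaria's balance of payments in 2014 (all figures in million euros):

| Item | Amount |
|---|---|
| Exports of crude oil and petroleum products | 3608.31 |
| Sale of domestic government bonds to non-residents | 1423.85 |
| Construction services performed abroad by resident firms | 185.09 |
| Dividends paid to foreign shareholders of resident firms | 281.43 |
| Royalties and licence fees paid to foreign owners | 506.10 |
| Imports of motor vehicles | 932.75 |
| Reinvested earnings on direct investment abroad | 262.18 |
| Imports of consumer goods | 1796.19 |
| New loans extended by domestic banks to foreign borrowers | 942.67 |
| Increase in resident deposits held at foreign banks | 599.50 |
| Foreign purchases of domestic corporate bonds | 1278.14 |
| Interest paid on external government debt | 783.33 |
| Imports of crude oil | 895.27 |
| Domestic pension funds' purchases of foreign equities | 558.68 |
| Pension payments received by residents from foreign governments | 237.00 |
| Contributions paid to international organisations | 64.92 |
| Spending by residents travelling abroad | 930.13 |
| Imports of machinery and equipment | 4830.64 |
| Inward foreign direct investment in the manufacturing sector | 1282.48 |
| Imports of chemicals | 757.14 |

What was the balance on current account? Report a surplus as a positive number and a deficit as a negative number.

-7485.32

Goods: -4830.64 - 1796.19 - 895.27 - 757.14 - 932.75 + 3608.31 = -5603.68
Services: -930.13 + 185.09 - 506.10 = -1251.14
Primary income: -281.43 + 262.18 - 783.33 = -802.58
Secondary income: 237.00 - 64.92 = 172.08
Current account = (-5603.68) + (-1251.14) + (-802.58) + 172.08 = -7485.32
(Excluded from the current account — financial account: sale of domestic government bonds to non-residents 1423.85, new loans extended by domestic banks to foreign borrowers 942.67, increase in resident deposits held at foreign banks 599.50, foreign purchases of domestic corporate bonds 1278.14, domestic pension funds' purchases of foreign equities 558.68, inward foreign direct investment in the manufacturing sector 1282.48.)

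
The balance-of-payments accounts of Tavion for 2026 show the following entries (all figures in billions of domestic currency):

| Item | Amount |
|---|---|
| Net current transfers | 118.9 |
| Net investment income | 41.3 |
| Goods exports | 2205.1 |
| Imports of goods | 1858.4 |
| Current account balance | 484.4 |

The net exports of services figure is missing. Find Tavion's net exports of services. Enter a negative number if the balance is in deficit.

Current account = goods balance + services balance + net primary income + net secondary income
Sum of the known components = 506.9
Net exports of services = CA - (known components) = 484.4 - 506.9 = -22.5

-22.5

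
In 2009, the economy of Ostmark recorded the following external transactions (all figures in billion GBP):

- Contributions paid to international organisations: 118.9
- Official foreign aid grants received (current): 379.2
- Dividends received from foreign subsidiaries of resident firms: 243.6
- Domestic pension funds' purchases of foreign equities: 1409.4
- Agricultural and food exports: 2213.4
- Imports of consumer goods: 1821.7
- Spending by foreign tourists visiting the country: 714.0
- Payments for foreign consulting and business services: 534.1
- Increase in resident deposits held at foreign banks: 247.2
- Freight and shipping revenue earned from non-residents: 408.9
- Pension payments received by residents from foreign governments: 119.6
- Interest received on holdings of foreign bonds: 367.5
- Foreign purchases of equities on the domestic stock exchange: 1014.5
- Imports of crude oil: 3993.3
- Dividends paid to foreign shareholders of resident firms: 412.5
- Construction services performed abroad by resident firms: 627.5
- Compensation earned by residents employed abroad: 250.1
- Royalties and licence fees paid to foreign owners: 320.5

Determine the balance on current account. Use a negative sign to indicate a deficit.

Goods: -3993.3 + 2213.4 - 1821.7 = -3601.6
Services: -320.5 + 714.0 + 408.9 - 534.1 + 627.5 = 895.8
Primary income: -412.5 + 250.1 + 367.5 + 243.6 = 448.7
Secondary income: 119.6 - 118.9 + 379.2 = 379.9
Current account = (-3601.6) + 895.8 + 448.7 + 379.9 = -1877.2
(Excluded from the current account — financial account: domestic pension funds' purchases of foreign equities 1409.4, increase in resident deposits held at foreign banks 247.2, foreign purchases of equities on the domestic stock exchange 1014.5.)

-1877.2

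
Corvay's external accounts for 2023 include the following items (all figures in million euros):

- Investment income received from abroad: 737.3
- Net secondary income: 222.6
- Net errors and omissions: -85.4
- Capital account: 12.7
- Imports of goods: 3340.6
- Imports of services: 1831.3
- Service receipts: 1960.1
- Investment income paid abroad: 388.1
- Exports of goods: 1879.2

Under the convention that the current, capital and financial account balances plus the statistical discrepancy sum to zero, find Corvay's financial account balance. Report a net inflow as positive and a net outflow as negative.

Goods balance = 1879.2 - 3340.6 = -1461.4
Services balance = 1960.1 - 1831.3 = 128.8
Trade balance (goods + services) = -1461.4 + 128.8 = -1332.6
Net primary income = 737.3 - 388.1 = 349.2
Net secondary income = 222.6
Current account = -1332.6 + 349.2 + 222.6 = -760.8
Financial account = -(-760.8 + 12.7 + (-85.4)) = 833.5

833.5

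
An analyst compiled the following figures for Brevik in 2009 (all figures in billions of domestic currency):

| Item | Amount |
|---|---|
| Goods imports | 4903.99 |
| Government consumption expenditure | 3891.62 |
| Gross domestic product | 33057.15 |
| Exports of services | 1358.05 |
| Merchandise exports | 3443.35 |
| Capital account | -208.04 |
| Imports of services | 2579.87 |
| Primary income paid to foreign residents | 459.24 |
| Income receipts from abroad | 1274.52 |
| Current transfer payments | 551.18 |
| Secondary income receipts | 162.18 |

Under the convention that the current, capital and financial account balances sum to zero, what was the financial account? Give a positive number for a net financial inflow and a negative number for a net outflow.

2464.22

Goods balance = 3443.35 - 4903.99 = -1460.64
Services balance = 1358.05 - 2579.87 = -1221.82
Trade balance (goods + services) = -1460.64 + (-1221.82) = -2682.46
Net primary income = 1274.52 - 459.24 = 815.28
Net secondary income = 162.18 - 551.18 = -389.00
Current account = -2682.46 + 815.28 + (-389.00) = -2256.18
Financial account = -(-2256.18 + (-208.04)) = 2464.22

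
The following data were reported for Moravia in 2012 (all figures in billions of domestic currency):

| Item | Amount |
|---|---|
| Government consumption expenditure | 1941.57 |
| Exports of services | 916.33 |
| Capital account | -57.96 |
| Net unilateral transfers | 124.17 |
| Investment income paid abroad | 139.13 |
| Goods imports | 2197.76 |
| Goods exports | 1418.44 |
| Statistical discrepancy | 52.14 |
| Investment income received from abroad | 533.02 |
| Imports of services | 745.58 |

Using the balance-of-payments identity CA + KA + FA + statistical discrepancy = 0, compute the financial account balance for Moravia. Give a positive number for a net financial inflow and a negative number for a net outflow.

96.33

Goods balance = 1418.44 - 2197.76 = -779.32
Services balance = 916.33 - 745.58 = 170.75
Trade balance (goods + services) = -779.32 + 170.75 = -608.57
Net primary income = 533.02 - 139.13 = 393.89
Net secondary income = 124.17
Current account = -608.57 + 393.89 + 124.17 = -90.51
Financial account = -(-90.51 + (-57.96) + 52.14) = 96.33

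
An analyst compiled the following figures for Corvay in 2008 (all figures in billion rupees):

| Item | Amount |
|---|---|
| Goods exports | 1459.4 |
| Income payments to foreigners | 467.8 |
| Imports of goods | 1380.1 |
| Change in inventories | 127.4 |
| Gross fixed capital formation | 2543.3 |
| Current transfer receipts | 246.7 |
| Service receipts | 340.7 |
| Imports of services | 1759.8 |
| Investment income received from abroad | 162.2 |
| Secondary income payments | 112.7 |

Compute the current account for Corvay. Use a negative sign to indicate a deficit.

-1511.4

Goods balance = 1459.4 - 1380.1 = 79.3
Services balance = 340.7 - 1759.8 = -1419.1
Trade balance (goods + services) = 79.3 + (-1419.1) = -1339.8
Net primary income = 162.2 - 467.8 = -305.6
Net secondary income = 246.7 - 112.7 = 134.0
Current account = -1339.8 + (-305.6) + 134.0 = -1511.4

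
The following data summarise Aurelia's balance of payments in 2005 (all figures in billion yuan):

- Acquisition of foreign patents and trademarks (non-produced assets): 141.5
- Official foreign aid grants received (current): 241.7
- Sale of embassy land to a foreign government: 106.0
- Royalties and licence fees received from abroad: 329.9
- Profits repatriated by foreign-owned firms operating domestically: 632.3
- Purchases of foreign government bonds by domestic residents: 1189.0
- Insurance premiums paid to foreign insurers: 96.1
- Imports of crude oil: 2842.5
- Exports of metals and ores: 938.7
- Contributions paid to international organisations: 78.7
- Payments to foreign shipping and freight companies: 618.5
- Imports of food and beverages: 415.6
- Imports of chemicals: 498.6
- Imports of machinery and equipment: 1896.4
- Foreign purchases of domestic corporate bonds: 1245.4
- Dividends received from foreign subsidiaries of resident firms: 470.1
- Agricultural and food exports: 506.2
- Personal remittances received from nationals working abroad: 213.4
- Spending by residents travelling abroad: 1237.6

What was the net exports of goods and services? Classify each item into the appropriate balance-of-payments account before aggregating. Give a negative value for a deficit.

Goods: -415.6 - 498.6 + 506.2 - 2842.5 + 938.7 - 1896.4 = -4208.2
Services: -1237.6 - 96.1 - 618.5 + 329.9 = -1622.3
Trade balance = -4208.2 + (-1622.3) = -5830.5
(Excluded from the trade balance — capital account: acquisition of foreign patents and trademarks (non-produced assets) 141.5, sale of embassy land to a foreign government 106.0; secondary income: official foreign aid grants received (current) 241.7, contributions paid to international organisations 78.7, personal remittances received from nationals working abroad 213.4; primary income: profits repatriated by foreign-owned firms operating domestically 632.3, dividends received from foreign subsidiaries of resident firms 470.1; financial account: purchases of foreign government bonds by domestic residents 1189.0, foreign purchases of domestic corporate bonds 1245.4.)

-5830.5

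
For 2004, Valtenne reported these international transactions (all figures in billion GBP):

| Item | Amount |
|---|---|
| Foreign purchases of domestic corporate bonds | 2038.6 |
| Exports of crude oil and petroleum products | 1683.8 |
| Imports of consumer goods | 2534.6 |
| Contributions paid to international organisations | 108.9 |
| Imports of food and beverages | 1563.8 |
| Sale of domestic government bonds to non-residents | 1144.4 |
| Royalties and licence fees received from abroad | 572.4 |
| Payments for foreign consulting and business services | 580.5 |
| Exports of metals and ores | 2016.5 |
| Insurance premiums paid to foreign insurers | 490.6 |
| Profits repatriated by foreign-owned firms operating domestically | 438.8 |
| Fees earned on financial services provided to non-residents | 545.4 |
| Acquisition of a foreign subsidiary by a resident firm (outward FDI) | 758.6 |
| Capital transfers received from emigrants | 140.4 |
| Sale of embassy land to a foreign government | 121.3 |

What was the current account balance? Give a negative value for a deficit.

Goods: -1563.8 - 2534.6 + 2016.5 + 1683.8 = -398.1
Services: -490.6 + 545.4 - 580.5 + 572.4 = 46.7
Primary income: -438.8
Secondary income: -108.9
Current account = (-398.1) + 46.7 + (-438.8) + (-108.9) = -899.1
(Excluded from the current account — financial account: foreign purchases of domestic corporate bonds 2038.6, sale of domestic government bonds to non-residents 1144.4, acquisition of a foreign subsidiary by a resident firm (outward FDI) 758.6; capital account: capital transfers received from emigrants 140.4, sale of embassy land to a foreign government 121.3.)

-899.1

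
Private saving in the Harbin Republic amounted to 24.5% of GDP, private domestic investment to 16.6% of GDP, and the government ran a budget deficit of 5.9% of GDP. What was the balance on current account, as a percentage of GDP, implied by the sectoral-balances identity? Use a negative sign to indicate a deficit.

2.0

By the sectoral-balances identity, CA = (S_private - I) + (T - G).
Private balance = 24.5 - 16.6 = 7.9
Government balance (T - G) = -5.9
CA = 7.9 + (-5.9) = 2.0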